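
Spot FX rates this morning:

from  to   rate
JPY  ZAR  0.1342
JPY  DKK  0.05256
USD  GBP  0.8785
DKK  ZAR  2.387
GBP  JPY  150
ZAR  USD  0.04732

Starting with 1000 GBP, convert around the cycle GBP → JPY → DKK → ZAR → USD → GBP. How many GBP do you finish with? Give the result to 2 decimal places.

782.32

1000 GBP × 150 = 150000 JPY
150000 JPY × 0.05256 = 7884 DKK
7884 DKK × 2.387 = 18819.108 ZAR
18819.108 ZAR × 0.04732 = 890.52019056 USD
890.52019056 USD × 0.8785 = 782.32198740696 GBP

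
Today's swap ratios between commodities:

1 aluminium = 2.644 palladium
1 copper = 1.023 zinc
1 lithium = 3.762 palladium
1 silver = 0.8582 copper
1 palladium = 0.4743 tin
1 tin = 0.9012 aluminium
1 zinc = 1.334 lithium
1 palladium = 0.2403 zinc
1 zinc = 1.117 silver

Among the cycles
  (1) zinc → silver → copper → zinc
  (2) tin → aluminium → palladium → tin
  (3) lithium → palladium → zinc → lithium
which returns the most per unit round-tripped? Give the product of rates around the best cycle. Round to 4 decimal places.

(1) 1.117 × 0.8582 × 1.023 = 0.98066
(2) 0.9012 × 2.644 × 0.4743 = 1.13015
(3) 3.762 × 0.2403 × 1.334 = 1.20595
Highest is cycle (3) at 1.2059 (>1, arbitrage).

1.2059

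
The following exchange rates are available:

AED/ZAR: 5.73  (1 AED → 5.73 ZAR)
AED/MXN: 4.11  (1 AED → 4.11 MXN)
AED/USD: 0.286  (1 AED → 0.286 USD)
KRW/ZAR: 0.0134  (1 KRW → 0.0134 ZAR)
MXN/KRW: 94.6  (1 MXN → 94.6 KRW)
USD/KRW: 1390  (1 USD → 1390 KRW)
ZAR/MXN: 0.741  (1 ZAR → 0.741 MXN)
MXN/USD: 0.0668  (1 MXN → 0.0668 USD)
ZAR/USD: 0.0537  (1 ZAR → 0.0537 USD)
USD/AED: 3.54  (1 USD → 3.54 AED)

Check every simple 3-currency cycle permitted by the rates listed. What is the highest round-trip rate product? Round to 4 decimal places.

1.0893

USD→AED→ZAR→USD: 3.54 × 5.73 × 0.0537 = 1.08926
USD→KRW→ZAR→USD: 1390 × 0.0134 × 0.0537 = 1.00022
USD→AED→MXN→USD: 3.54 × 4.11 × 0.0668 = 0.97190
KRW→ZAR→MXN→KRW: 0.0134 × 0.741 × 94.6 = 0.93932
Maximum is USD→AED→ZAR→USD at 1.0893; arbitrage exists.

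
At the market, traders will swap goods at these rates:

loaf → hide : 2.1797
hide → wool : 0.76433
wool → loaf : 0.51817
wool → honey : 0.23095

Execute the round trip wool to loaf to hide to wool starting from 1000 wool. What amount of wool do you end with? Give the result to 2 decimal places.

1000 wool × 0.51817 = 518.17 loaf
518.17 loaf × 2.1797 = 1129.455149 hide
1129.455149 hide × 0.76433 = 863.27645403517 wool

863.28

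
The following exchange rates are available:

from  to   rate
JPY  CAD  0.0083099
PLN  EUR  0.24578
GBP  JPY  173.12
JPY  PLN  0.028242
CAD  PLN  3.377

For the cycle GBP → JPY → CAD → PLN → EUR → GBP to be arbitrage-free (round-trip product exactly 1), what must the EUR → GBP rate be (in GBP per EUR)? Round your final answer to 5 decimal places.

0.83749

Known legs of the cycle: 173.12 × 0.0083099 × 3.377 × 0.24578 = 1.19404485474670528
For no arbitrage the full-cycle product must be 1, so the missing rate is 1 / 1.19404485474670528 ≈ 0.8374895.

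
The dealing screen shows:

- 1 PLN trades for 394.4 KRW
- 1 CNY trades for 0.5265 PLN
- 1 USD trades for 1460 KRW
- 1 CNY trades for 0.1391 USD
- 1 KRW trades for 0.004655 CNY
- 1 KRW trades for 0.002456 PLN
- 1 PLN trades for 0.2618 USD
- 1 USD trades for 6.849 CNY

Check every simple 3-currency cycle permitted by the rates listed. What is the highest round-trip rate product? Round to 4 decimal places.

0.9666

CNY→PLN→KRW→CNY: 0.5265 × 394.4 × 0.004655 = 0.96662
CNY→USD→KRW→CNY: 0.1391 × 1460 × 0.004655 = 0.94537
CNY→PLN→USD→CNY: 0.5265 × 0.2618 × 6.849 = 0.94405
KRW→PLN→USD→KRW: 0.002456 × 0.2618 × 1460 = 0.93875
Maximum is CNY→PLN→KRW→CNY at 0.9666; no arbitrage — every cycle loses value.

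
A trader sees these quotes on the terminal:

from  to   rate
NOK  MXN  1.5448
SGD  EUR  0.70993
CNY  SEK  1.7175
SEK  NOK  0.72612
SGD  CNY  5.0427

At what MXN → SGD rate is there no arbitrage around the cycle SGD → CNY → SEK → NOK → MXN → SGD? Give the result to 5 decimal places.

0.10293

Known legs of the cycle: 5.0427 × 1.7175 × 0.72612 × 1.5448 = 9.714949276004856
For no arbitrage the full-cycle product must be 1, so the missing rate is 1 / 9.714949276004856 ≈ 0.1029341.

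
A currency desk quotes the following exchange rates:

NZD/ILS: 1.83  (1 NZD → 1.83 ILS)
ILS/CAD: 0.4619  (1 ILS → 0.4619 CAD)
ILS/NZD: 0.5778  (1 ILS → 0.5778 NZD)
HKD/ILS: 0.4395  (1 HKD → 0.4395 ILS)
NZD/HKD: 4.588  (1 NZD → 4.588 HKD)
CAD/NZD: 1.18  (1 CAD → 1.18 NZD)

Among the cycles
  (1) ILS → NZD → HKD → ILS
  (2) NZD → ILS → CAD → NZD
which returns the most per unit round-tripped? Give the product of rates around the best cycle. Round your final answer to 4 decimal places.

1.1651

(1) 0.5778 × 4.588 × 0.4395 = 1.16509
(2) 1.83 × 0.4619 × 1.18 = 0.99743
Highest is cycle (1) at 1.1651 (>1, arbitrage).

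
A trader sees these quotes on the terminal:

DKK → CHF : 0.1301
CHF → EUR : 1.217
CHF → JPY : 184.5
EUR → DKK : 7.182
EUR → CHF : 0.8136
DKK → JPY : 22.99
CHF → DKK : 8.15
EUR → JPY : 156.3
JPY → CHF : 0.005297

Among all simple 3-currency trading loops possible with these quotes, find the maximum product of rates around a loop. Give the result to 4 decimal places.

1.1371

CHF→EUR→DKK→CHF: 1.217 × 7.182 × 0.1301 = 1.13714
CHF→EUR→JPY→CHF: 1.217 × 156.3 × 0.005297 = 1.00758
CHF→DKK→JPY→CHF: 8.15 × 22.99 × 0.005297 = 0.99249
Maximum is CHF→EUR→DKK→CHF at 1.1371; arbitrage exists.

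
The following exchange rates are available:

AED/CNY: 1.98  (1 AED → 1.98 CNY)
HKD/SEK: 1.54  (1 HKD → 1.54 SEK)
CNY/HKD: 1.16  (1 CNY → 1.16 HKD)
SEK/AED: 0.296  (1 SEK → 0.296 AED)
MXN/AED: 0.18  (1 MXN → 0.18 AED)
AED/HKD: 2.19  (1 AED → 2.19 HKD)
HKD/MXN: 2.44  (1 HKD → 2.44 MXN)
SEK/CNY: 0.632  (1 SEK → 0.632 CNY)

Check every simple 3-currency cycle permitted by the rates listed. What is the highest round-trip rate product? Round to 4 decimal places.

1.1290

CNY→HKD→SEK→CNY: 1.16 × 1.54 × 0.632 = 1.12900
SEK→AED→HKD→SEK: 0.296 × 2.19 × 1.54 = 0.99829
HKD→MXN→AED→HKD: 2.44 × 0.18 × 2.19 = 0.96185
Maximum is CNY→HKD→SEK→CNY at 1.1290; arbitrage exists.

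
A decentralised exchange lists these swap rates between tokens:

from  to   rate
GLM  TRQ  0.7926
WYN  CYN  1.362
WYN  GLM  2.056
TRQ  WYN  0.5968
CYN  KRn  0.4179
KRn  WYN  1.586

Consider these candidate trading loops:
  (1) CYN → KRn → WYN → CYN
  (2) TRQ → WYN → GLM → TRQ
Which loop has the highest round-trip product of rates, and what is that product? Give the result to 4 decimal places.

(1) 0.4179 × 1.586 × 1.362 = 0.90272
(2) 0.5968 × 2.056 × 0.7926 = 0.97254
Highest is cycle (2) at 0.9725 (≤1, no arbitrage).

0.9725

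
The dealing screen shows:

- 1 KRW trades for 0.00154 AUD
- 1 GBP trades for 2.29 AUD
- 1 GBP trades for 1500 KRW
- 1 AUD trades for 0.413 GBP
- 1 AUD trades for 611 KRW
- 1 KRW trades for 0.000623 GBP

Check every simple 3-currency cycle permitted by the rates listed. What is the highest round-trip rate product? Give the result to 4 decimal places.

GBP→KRW→AUD→GBP: 1500 × 0.00154 × 0.413 = 0.95403
GBP→AUD→KRW→GBP: 2.29 × 611 × 0.000623 = 0.87170
Maximum is GBP→KRW→AUD→GBP at 0.9540; no arbitrage — every cycle loses value.

0.9540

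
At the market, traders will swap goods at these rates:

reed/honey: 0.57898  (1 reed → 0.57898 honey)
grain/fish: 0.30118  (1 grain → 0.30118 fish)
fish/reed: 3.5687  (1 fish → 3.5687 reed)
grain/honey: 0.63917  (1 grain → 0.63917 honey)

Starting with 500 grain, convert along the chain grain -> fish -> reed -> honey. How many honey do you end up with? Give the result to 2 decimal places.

500 grain × 0.30118 = 150.59 fish
150.59 fish × 3.5687 = 537.410533 reed
537.410533 reed × 0.57898 = 311.14995039634 honey

311.15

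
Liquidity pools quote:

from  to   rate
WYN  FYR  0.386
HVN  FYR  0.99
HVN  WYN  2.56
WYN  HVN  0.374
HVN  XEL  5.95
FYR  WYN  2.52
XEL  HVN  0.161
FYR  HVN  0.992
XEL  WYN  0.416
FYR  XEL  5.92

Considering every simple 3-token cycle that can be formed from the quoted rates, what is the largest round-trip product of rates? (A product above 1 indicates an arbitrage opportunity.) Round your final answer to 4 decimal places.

WYN→FYR→HVN→WYN: 0.386 × 0.992 × 2.56 = 0.98025
WYN→FYR→XEL→WYN: 0.386 × 5.92 × 0.416 = 0.95061
HVN→FYR→XEL→HVN: 0.99 × 5.92 × 0.161 = 0.94359
WYN→HVN→FYR→WYN: 0.374 × 0.99 × 2.52 = 0.93306
WYN→HVN→XEL→WYN: 0.374 × 5.95 × 0.416 = 0.92572
Maximum is WYN→FYR→HVN→WYN at 0.9803; no arbitrage — every cycle loses value.

0.9803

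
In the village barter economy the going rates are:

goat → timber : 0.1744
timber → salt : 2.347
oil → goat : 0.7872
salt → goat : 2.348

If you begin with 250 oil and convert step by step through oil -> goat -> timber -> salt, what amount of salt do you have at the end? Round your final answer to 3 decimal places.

80.554

250 oil × 0.7872 = 196.8 goat
196.8 goat × 0.1744 = 34.32192 timber
34.32192 timber × 2.347 = 80.55354624 salt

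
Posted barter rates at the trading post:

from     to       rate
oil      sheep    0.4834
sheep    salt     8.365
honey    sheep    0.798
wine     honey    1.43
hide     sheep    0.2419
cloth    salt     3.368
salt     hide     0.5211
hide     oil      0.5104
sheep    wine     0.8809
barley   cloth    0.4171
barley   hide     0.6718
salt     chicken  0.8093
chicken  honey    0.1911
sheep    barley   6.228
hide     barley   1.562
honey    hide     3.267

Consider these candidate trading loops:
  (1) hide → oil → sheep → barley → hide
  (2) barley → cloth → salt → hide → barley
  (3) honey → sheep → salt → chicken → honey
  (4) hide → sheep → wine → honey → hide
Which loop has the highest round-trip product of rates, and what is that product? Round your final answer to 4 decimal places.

(1) 0.5104 × 0.4834 × 6.228 × 0.6718 = 1.03230
(2) 0.4171 × 3.368 × 0.5211 × 1.562 = 1.14344
(3) 0.798 × 8.365 × 0.8093 × 0.1911 = 1.03238
(4) 0.2419 × 0.8809 × 1.43 × 3.267 = 0.99551
Highest is cycle (2) at 1.1434 (>1, arbitrage).

1.1434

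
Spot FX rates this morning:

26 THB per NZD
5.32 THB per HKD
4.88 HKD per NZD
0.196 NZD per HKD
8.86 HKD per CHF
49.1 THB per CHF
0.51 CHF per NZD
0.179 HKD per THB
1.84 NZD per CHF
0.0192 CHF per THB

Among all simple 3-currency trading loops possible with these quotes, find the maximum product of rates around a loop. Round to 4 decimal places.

CHF→NZD→THB→CHF: 1.84 × 26 × 0.0192 = 0.91853
HKD→NZD→THB→HKD: 0.196 × 26 × 0.179 = 0.91218
HKD→THB→CHF→HKD: 5.32 × 0.0192 × 8.86 = 0.90500
HKD→NZD→CHF→HKD: 0.196 × 0.51 × 8.86 = 0.88565
Maximum is CHF→NZD→THB→CHF at 0.9185; no arbitrage — every cycle loses value.

0.9185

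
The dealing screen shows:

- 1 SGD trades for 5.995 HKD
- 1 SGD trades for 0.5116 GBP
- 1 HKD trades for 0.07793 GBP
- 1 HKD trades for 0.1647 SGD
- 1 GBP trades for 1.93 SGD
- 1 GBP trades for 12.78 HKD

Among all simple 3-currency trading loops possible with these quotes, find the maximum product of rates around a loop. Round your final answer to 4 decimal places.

1.0768

GBP→HKD→SGD→GBP: 12.78 × 0.1647 × 0.5116 = 1.07685
GBP→SGD→HKD→GBP: 1.93 × 5.995 × 0.07793 = 0.90168
Maximum is GBP→HKD→SGD→GBP at 1.0768; arbitrage exists.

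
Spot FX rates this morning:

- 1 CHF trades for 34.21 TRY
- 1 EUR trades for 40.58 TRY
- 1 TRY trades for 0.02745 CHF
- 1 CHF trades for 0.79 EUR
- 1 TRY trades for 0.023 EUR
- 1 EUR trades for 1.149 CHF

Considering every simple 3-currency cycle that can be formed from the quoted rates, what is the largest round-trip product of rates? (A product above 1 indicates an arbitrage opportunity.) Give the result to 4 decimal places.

0.9041

EUR→CHF→TRY→EUR: 1.149 × 34.21 × 0.023 = 0.90407
EUR→TRY→CHF→EUR: 40.58 × 0.02745 × 0.79 = 0.88000
Maximum is EUR→CHF→TRY→EUR at 0.9041; no arbitrage — every cycle loses value.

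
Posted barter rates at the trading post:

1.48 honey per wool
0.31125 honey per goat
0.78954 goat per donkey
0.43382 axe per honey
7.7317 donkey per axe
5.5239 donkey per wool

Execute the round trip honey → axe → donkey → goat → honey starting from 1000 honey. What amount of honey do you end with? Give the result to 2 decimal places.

1000 honey × 0.43382 = 433.82 axe
433.82 axe × 7.7317 = 3354.166094 donkey
3354.166094 donkey × 0.78954 = 2648.24829785676 goat
2648.24829785676 goat × 0.31125 = 824.26728270791655 honey

824.27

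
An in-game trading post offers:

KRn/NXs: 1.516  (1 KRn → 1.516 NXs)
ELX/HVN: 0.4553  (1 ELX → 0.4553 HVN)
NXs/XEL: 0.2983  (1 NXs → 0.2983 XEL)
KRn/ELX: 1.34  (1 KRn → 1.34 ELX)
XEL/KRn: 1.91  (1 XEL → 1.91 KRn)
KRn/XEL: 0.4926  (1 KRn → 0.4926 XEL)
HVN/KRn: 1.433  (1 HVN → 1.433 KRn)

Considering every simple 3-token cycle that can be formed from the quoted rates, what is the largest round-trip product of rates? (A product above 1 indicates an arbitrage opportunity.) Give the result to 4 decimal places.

KRn→ELX→HVN→KRn: 1.34 × 0.4553 × 1.433 = 0.87428
XEL→KRn→NXs→XEL: 1.91 × 1.516 × 0.2983 = 0.86375
Maximum is KRn→ELX→HVN→KRn at 0.8743; no arbitrage — every cycle loses value.

0.8743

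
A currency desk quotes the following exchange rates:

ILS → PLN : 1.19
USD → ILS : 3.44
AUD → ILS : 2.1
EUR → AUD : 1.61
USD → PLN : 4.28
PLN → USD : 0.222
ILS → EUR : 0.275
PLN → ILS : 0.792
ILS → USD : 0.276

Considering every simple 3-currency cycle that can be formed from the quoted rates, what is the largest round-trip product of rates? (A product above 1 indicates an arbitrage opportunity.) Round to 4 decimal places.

USD→PLN→ILS→USD: 4.28 × 0.792 × 0.276 = 0.93557
AUD→ILS→EUR→AUD: 2.1 × 0.275 × 1.61 = 0.92978
USD→ILS→PLN→USD: 3.44 × 1.19 × 0.222 = 0.90878
Maximum is USD→PLN→ILS→USD at 0.9356; no arbitrage — every cycle loses value.

0.9356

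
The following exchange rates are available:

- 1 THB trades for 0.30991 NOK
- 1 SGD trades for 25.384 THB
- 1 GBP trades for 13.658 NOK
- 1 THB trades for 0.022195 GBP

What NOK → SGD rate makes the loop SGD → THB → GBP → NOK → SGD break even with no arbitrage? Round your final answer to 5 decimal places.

Known legs of the cycle: 25.384 × 0.022195 × 13.658 = 7.69488824504
For no arbitrage the full-cycle product must be 1, so the missing rate is 1 / 7.69488824504 ≈ 0.1299564.

0.12996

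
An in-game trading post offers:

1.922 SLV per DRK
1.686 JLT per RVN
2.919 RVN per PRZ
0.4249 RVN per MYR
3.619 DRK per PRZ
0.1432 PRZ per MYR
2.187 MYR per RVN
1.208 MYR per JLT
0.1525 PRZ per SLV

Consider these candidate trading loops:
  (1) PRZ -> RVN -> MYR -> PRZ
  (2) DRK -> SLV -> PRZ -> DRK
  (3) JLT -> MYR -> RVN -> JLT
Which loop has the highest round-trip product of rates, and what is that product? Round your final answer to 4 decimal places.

(1) 2.919 × 2.187 × 0.1432 = 0.91417
(2) 1.922 × 0.1525 × 3.619 = 1.06075
(3) 1.208 × 0.4249 × 1.686 = 0.86539
Highest is cycle (2) at 1.0607 (>1, arbitrage).

1.0607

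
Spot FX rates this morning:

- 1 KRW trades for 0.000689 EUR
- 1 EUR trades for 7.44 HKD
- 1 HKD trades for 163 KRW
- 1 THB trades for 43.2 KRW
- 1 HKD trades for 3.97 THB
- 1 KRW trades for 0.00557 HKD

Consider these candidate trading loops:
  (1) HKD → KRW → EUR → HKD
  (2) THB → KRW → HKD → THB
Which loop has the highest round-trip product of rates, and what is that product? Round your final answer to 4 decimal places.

(1) 163 × 0.000689 × 7.44 = 0.83556
(2) 43.2 × 0.00557 × 3.97 = 0.95528
Highest is cycle (2) at 0.9553 (≤1, no arbitrage).

0.9553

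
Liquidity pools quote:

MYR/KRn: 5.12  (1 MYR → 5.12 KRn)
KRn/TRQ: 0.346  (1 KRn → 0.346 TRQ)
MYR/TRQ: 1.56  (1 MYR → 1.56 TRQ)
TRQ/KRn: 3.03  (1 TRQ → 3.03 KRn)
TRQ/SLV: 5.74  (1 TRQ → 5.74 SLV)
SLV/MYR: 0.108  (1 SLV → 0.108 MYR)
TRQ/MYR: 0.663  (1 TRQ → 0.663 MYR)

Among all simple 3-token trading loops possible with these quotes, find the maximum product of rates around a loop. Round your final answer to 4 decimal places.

1.1745

TRQ→MYR→KRn→TRQ: 0.663 × 5.12 × 0.346 = 1.17452
SLV→MYR→TRQ→SLV: 0.108 × 1.56 × 5.74 = 0.96708
Maximum is TRQ→MYR→KRn→TRQ at 1.1745; arbitrage exists.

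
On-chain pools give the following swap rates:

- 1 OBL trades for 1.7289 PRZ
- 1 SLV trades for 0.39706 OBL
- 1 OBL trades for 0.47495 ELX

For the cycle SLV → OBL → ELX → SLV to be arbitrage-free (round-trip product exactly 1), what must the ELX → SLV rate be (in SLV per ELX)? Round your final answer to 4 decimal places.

5.3027

Known legs of the cycle: 0.39706 × 0.47495 = 0.188583647
For no arbitrage the full-cycle product must be 1, so the missing rate is 1 / 0.188583647 ≈ 5.302687.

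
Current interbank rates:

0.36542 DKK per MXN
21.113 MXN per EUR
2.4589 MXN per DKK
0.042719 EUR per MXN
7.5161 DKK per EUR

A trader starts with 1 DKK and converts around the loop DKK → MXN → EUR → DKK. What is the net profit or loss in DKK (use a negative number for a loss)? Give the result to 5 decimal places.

-0.21050

1 DKK × 2.4589 = 2.4589 MXN
2.4589 MXN × 0.042719 = 0.1050417491 EUR
0.1050417491 EUR × 7.5161 = 0.78950429041051 DKK
Net change: 0.78950429041051 − 1 = -0.21049570958949 DKK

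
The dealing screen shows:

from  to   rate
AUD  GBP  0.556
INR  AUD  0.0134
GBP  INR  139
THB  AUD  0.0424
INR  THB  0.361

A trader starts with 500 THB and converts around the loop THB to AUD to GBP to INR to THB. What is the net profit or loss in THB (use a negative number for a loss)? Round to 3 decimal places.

500 THB × 0.0424 = 21.2 AUD
21.2 AUD × 0.556 = 11.7872 GBP
11.7872 GBP × 139 = 1638.4208 INR
1638.4208 INR × 0.361 = 591.4699088 THB
Net change: 591.4699088 − 500 = 91.4699088 THB

91.470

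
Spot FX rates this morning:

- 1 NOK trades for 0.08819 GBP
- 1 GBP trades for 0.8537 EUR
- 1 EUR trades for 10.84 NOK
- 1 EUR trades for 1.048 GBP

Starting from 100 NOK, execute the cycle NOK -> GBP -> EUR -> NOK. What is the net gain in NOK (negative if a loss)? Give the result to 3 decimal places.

-18.388

100 NOK × 0.08819 = 8.819 GBP
8.819 GBP × 0.8537 = 7.5287803 EUR
7.5287803 EUR × 10.84 = 81.611978452 NOK
Net change: 81.611978452 − 100 = -18.388021548 NOK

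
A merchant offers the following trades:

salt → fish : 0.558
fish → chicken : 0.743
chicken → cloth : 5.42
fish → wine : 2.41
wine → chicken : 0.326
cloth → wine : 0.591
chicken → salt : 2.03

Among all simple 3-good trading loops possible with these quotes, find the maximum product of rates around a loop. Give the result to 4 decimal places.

1.0442

cloth→wine→chicken→cloth: 0.591 × 0.326 × 5.42 = 1.04425
salt→fish→chicken→salt: 0.558 × 0.743 × 2.03 = 0.84163
Maximum is cloth→wine→chicken→cloth at 1.0442; arbitrage exists.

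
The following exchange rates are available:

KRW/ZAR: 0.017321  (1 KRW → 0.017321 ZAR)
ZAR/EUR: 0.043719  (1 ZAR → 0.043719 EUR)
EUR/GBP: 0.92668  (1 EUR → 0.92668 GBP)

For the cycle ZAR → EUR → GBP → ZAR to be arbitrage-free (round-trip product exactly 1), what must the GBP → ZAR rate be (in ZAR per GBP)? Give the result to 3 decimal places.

24.683

Known legs of the cycle: 0.043719 × 0.92668 = 0.04051352292
For no arbitrage the full-cycle product must be 1, so the missing rate is 1 / 0.04051352292 ≈ 24.68312.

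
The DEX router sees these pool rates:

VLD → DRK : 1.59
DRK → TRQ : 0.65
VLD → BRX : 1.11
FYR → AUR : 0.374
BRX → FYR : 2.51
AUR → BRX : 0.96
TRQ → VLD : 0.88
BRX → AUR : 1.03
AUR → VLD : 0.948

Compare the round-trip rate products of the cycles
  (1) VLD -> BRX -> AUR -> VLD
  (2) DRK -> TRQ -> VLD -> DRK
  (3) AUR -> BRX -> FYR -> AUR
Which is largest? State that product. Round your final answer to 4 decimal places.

(1) 1.11 × 1.03 × 0.948 = 1.08385
(2) 0.65 × 0.88 × 1.59 = 0.90948
(3) 0.96 × 2.51 × 0.374 = 0.90119
Highest is cycle (1) at 1.0838 (>1, arbitrage).

1.0838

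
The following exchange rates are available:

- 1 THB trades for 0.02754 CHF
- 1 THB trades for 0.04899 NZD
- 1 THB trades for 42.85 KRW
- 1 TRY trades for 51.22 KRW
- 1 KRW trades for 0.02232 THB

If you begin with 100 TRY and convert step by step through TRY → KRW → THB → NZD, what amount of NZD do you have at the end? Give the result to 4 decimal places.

100 TRY × 51.22 = 5122 KRW
5122 KRW × 0.02232 = 114.32304 THB
114.32304 THB × 0.04899 = 5.6006857296 NZD

5.6007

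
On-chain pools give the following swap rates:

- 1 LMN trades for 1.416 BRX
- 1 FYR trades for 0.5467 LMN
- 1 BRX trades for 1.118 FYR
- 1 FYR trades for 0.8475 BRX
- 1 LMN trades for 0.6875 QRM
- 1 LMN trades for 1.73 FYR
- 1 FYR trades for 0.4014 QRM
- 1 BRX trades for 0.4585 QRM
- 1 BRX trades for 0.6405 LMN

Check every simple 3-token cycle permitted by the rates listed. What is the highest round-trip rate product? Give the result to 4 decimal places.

0.9391

LMN→FYR→BRX→LMN: 1.73 × 0.8475 × 0.6405 = 0.93909
LMN→BRX→FYR→LMN: 1.416 × 1.118 × 0.5467 = 0.86547
Maximum is LMN→FYR→BRX→LMN at 0.9391; no arbitrage — every cycle loses value.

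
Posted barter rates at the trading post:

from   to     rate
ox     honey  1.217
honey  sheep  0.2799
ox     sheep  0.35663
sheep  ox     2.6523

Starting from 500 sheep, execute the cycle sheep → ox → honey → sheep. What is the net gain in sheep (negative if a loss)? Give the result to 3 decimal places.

-48.263

500 sheep × 2.6523 = 1326.15 ox
1326.15 ox × 1.217 = 1613.92455 honey
1613.92455 honey × 0.2799 = 451.737481545 sheep
Net change: 451.737481545 − 500 = -48.262518455 sheep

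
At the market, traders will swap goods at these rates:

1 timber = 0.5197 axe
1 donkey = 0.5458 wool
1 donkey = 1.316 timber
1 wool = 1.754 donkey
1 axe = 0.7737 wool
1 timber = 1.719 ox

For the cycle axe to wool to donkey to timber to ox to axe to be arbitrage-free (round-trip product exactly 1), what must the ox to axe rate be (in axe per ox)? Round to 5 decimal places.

Known legs of the cycle: 0.7737 × 1.754 × 1.316 × 1.719 = 3.0699687298392
For no arbitrage the full-cycle product must be 1, so the missing rate is 1 / 3.0699687298392 ≈ 0.3257362.

0.32574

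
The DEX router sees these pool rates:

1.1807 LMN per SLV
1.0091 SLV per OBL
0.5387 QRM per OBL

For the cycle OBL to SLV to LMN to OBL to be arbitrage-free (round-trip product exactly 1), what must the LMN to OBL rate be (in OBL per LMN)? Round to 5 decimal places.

Known legs of the cycle: 1.0091 × 1.1807 = 1.19144437
For no arbitrage the full-cycle product must be 1, so the missing rate is 1 / 1.19144437 ≈ 0.8393174.

0.83932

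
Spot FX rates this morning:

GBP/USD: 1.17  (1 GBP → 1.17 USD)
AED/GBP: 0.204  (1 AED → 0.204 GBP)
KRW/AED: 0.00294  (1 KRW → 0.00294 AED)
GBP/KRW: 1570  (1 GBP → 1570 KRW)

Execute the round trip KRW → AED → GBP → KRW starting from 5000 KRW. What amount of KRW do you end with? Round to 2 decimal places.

5000 KRW × 0.00294 = 14.7 AED
14.7 AED × 0.204 = 2.9988 GBP
2.9988 GBP × 1570 = 4708.116 KRW

4708.12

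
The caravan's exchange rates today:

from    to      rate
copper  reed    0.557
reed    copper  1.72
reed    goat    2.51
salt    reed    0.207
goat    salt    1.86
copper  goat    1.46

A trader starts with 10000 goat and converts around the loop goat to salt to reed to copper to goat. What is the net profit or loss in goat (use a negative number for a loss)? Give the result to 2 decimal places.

-331.38

10000 goat × 1.86 = 18600 salt
18600 salt × 0.207 = 3850.2 reed
3850.2 reed × 1.72 = 6622.344 copper
6622.344 copper × 1.46 = 9668.62224 goat
Net change: 9668.62224 − 10000 = -331.37776 goat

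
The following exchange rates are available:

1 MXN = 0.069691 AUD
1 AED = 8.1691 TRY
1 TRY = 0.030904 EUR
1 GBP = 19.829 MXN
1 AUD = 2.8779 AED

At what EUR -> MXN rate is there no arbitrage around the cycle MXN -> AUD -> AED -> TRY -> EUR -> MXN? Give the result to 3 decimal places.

Known legs of the cycle: 0.069691 × 2.8779 × 8.1691 × 0.030904 = 0.05063389107532201896
For no arbitrage the full-cycle product must be 1, so the missing rate is 1 / 0.05063389107532201896 ≈ 19.74962.

19.750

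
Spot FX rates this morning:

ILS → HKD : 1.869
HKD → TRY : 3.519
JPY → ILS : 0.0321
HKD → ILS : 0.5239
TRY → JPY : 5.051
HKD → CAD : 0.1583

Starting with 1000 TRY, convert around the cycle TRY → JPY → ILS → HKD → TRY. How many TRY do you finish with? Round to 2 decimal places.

1066.38

1000 TRY × 5.051 = 5051 JPY
5051 JPY × 0.0321 = 162.1371 ILS
162.1371 ILS × 1.869 = 303.0342399 HKD
303.0342399 HKD × 3.519 = 1066.3774902081 TRY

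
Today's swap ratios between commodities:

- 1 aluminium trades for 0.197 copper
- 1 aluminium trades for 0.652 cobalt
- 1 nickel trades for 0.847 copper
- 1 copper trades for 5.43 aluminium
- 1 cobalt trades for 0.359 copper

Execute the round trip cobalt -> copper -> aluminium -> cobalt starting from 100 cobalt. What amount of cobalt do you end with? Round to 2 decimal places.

100 cobalt × 0.359 = 35.9 copper
35.9 copper × 5.43 = 194.937 aluminium
194.937 aluminium × 0.652 = 127.098924 cobalt

127.10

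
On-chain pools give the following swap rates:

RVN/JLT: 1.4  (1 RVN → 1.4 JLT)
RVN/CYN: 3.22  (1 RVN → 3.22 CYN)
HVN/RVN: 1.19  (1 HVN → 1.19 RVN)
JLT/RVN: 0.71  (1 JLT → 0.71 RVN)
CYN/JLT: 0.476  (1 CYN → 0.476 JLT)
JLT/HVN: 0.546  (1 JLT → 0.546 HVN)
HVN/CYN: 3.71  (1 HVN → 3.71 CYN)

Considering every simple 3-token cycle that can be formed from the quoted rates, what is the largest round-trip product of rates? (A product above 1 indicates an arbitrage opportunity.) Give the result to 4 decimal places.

RVN→CYN→JLT→RVN: 3.22 × 0.476 × 0.71 = 1.08823
HVN→CYN→JLT→HVN: 3.71 × 0.476 × 0.546 = 0.96421
HVN→RVN→JLT→HVN: 1.19 × 1.4 × 0.546 = 0.90964
Maximum is RVN→CYN→JLT→RVN at 1.0882; arbitrage exists.

1.0882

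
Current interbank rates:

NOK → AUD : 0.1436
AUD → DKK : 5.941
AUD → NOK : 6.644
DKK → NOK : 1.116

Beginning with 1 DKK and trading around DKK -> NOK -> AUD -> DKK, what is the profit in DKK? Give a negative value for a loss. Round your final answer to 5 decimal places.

-0.04791

1 DKK × 1.116 = 1.116 NOK
1.116 NOK × 0.1436 = 0.1602576 AUD
0.1602576 AUD × 5.941 = 0.9520904016 DKK
Net change: 0.9520904016 − 1 = -0.0479095984 DKK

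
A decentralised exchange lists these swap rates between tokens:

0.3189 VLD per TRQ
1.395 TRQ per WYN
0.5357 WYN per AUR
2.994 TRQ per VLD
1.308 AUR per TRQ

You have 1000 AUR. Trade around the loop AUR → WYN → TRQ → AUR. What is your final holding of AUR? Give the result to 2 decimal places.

1000 AUR × 0.5357 = 535.7 WYN
535.7 WYN × 1.395 = 747.3015 TRQ
747.3015 TRQ × 1.308 = 977.470362 AUR

977.47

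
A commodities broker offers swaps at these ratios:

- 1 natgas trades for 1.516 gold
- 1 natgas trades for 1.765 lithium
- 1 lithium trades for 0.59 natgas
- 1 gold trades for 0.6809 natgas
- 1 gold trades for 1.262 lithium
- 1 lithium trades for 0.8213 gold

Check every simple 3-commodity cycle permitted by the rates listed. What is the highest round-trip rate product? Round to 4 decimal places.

gold→lithium→natgas→gold: 1.262 × 0.59 × 1.516 = 1.12878
gold→natgas→lithium→gold: 0.6809 × 1.765 × 0.8213 = 0.98703
Maximum is gold→lithium→natgas→gold at 1.1288; arbitrage exists.

1.1288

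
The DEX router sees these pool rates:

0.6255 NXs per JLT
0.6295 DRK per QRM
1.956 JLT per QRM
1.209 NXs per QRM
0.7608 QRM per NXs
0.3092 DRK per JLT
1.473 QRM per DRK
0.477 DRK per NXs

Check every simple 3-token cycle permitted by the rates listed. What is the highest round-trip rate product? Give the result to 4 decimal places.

JLT→NXs→QRM→JLT: 0.6255 × 0.7608 × 1.956 = 0.93082
DRK→QRM→JLT→DRK: 1.473 × 1.956 × 0.3092 = 0.89086
DRK→QRM→NXs→DRK: 1.473 × 1.209 × 0.477 = 0.84947
Maximum is JLT→NXs→QRM→JLT at 0.9308; no arbitrage — every cycle loses value.

0.9308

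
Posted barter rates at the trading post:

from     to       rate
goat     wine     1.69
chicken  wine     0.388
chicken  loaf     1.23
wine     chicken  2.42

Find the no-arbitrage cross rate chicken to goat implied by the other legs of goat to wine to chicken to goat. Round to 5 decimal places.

0.24451

Known legs of the cycle: 1.69 × 2.42 = 4.0898
For no arbitrage the full-cycle product must be 1, so the missing rate is 1 / 4.0898 ≈ 0.2445107.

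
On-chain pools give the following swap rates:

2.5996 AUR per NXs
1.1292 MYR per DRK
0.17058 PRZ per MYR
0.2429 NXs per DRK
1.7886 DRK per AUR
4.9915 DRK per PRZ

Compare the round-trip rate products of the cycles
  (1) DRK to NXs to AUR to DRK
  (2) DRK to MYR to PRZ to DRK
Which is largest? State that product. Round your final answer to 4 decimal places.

(1) 0.2429 × 2.5996 × 1.7886 = 1.12940
(2) 1.1292 × 0.17058 × 4.9915 = 0.96146
Highest is cycle (1) at 1.1294 (>1, arbitrage).

1.1294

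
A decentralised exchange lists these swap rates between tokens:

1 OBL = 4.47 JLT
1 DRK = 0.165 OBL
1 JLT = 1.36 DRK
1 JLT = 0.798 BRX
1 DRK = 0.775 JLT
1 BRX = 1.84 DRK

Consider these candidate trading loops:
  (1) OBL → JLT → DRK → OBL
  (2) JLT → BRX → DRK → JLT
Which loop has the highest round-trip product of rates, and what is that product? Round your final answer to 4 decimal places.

1.1379

(1) 4.47 × 1.36 × 0.165 = 1.00307
(2) 0.798 × 1.84 × 0.775 = 1.13795
Highest is cycle (2) at 1.1379 (>1, arbitrage).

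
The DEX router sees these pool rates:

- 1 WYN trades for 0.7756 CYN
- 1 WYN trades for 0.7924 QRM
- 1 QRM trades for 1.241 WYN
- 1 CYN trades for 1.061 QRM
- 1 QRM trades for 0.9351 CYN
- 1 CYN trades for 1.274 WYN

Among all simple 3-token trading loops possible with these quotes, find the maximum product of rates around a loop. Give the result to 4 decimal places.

QRM→WYN→CYN→QRM: 1.241 × 0.7756 × 1.061 = 1.02123
QRM→CYN→WYN→QRM: 0.9351 × 1.274 × 0.7924 = 0.94400
Maximum is QRM→WYN→CYN→QRM at 1.0212; arbitrage exists.

1.0212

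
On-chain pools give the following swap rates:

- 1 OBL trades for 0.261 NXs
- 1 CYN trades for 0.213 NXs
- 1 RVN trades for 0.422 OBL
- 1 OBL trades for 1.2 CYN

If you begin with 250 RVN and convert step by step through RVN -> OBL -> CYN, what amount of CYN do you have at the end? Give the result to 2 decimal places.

250 RVN × 0.422 = 105.5 OBL
105.5 OBL × 1.2 = 126.6 CYN

126.60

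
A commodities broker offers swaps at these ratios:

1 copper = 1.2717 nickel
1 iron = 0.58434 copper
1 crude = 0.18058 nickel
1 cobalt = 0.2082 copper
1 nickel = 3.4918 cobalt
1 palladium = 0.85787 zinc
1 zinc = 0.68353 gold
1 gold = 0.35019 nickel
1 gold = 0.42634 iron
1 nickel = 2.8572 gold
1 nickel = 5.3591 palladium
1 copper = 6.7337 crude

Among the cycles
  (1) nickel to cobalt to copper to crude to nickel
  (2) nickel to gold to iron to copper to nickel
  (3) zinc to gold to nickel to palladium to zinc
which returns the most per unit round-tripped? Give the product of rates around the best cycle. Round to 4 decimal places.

1.1005

(1) 3.4918 × 0.2082 × 6.7337 × 0.18058 = 0.88400
(2) 2.8572 × 0.42634 × 0.58434 × 1.2717 = 0.90521
(3) 0.68353 × 0.35019 × 5.3591 × 0.85787 = 1.10046
Highest is cycle (3) at 1.1005 (>1, arbitrage).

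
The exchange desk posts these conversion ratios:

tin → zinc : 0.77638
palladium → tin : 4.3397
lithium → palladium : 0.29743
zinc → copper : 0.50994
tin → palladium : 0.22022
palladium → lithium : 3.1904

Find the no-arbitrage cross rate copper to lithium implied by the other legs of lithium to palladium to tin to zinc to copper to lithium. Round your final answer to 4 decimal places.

Known legs of the cycle: 0.29743 × 4.3397 × 0.77638 × 0.50994 = 0.5110200004701111012
For no arbitrage the full-cycle product must be 1, so the missing rate is 1 / 0.5110200004701111012 ≈ 1.956871.

1.9569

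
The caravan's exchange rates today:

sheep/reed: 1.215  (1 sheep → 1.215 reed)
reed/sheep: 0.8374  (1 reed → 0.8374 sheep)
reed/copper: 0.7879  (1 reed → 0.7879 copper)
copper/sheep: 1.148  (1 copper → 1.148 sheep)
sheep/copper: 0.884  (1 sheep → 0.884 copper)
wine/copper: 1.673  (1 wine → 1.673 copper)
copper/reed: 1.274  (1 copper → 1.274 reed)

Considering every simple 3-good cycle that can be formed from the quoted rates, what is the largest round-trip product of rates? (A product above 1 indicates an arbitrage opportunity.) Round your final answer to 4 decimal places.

1.0990

sheep→reed→copper→sheep: 1.215 × 0.7879 × 1.148 = 1.09898
sheep→copper→reed→sheep: 0.884 × 1.274 × 0.8374 = 0.94309
Maximum is sheep→reed→copper→sheep at 1.0990; arbitrage exists.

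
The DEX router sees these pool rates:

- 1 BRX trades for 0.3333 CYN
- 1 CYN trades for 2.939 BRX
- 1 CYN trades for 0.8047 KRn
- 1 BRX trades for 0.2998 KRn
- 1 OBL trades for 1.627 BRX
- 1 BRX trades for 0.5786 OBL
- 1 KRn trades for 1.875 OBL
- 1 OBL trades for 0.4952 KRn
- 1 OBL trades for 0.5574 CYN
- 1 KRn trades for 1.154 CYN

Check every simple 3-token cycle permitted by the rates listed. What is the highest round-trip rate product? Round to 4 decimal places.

1.0168

CYN→BRX→KRn→CYN: 2.939 × 0.2998 × 1.154 = 1.01680
CYN→BRX→OBL→CYN: 2.939 × 0.5786 × 0.5574 = 0.94786
KRn→OBL→BRX→KRn: 1.875 × 1.627 × 0.2998 = 0.91458
CYN→KRn→OBL→CYN: 0.8047 × 1.875 × 0.5574 = 0.84101
Maximum is CYN→BRX→KRn→CYN at 1.0168; arbitrage exists.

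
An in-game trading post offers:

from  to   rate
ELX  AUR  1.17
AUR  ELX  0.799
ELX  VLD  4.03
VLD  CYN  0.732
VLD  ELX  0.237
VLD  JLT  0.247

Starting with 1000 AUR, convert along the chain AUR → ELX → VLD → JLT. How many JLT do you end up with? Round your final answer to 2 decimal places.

1000 AUR × 0.799 = 799 ELX
799 ELX × 4.03 = 3219.97 VLD
3219.97 VLD × 0.247 = 795.33259 JLT

795.33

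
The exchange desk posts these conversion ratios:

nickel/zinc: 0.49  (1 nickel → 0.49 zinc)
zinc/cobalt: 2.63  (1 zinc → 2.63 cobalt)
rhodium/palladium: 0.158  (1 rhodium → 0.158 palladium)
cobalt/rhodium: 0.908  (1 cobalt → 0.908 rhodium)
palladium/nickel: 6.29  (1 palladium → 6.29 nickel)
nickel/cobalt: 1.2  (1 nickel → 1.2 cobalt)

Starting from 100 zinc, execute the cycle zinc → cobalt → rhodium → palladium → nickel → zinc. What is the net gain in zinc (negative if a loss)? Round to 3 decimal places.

100 zinc × 2.63 = 263 cobalt
263 cobalt × 0.908 = 238.804 rhodium
238.804 rhodium × 0.158 = 37.731032 palladium
37.731032 palladium × 6.29 = 237.32819128 nickel
237.32819128 nickel × 0.49 = 116.2908137272 zinc
Net change: 116.2908137272 − 100 = 16.2908137272 zinc

16.291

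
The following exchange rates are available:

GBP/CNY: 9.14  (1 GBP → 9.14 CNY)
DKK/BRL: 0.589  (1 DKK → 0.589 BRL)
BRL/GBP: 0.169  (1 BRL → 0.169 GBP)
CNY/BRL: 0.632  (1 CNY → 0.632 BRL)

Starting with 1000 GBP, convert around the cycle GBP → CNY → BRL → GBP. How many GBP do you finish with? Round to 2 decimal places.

976.23

1000 GBP × 9.14 = 9140 CNY
9140 CNY × 0.632 = 5776.48 BRL
5776.48 BRL × 0.169 = 976.22512 GBP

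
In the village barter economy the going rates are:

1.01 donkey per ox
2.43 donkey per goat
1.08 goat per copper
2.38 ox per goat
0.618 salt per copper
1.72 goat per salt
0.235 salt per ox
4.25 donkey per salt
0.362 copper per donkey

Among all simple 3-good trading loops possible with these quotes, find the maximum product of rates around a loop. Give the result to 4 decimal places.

goat→ox→salt→goat: 2.38 × 0.235 × 1.72 = 0.96200
copper→salt→donkey→copper: 0.618 × 4.25 × 0.362 = 0.95079
goat→donkey→copper→goat: 2.43 × 0.362 × 1.08 = 0.95003
Maximum is goat→ox→salt→goat at 0.9620; no arbitrage — every cycle loses value.

0.9620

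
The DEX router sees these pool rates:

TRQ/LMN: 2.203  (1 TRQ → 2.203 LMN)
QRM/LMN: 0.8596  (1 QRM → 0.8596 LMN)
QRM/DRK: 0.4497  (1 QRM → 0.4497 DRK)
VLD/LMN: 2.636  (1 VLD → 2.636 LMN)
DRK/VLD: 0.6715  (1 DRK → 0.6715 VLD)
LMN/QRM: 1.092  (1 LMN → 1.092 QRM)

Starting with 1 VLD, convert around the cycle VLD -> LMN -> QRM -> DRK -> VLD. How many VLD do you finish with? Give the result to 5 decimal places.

1 VLD × 2.636 = 2.636 LMN
2.636 LMN × 1.092 = 2.878512 QRM
2.878512 QRM × 0.4497 = 1.2944668464 DRK
1.2944668464 DRK × 0.6715 = 0.8692344873576 VLD

0.86923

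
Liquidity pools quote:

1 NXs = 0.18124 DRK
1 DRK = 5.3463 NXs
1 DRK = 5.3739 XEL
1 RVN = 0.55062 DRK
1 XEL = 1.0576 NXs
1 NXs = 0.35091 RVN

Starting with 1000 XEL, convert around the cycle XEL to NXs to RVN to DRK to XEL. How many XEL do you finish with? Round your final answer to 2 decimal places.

1000 XEL × 1.0576 = 1057.6 NXs
1057.6 NXs × 0.35091 = 371.122416 RVN
371.122416 RVN × 0.55062 = 204.34742469792 DRK
204.34742469792 DRK × 5.3739 = 1098.142625584152288 XEL

1098.14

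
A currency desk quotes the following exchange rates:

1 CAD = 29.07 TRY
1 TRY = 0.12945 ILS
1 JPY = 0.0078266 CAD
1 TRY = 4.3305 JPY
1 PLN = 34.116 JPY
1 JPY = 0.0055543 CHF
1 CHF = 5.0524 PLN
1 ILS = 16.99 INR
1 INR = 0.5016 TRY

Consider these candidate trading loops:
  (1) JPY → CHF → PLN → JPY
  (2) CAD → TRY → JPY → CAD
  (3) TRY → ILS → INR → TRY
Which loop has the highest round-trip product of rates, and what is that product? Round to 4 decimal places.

(1) 0.0055543 × 5.0524 × 34.116 = 0.95738
(2) 29.07 × 4.3305 × 0.0078266 = 0.98527
(3) 0.12945 × 16.99 × 0.5016 = 1.10320
Highest is cycle (3) at 1.1032 (>1, arbitrage).

1.1032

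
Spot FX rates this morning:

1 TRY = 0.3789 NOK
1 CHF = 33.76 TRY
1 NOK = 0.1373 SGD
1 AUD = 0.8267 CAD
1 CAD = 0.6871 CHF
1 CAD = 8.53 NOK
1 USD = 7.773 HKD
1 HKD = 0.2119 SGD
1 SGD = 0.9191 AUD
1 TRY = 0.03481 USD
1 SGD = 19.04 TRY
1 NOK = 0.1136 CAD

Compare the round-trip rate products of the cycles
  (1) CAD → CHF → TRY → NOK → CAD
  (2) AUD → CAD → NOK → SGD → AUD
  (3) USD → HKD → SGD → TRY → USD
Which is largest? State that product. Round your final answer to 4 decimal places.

(1) 0.6871 × 33.76 × 0.3789 × 0.1136 = 0.99845
(2) 0.8267 × 8.53 × 0.1373 × 0.9191 = 0.88988
(3) 7.773 × 0.2119 × 19.04 × 0.03481 = 1.09167
Highest is cycle (3) at 1.0917 (>1, arbitrage).

1.0917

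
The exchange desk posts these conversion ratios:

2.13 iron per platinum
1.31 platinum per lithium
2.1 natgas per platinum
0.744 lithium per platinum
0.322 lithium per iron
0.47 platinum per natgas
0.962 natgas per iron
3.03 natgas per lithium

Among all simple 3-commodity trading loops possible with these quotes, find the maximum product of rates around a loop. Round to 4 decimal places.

1.0595

lithium→natgas→platinum→lithium: 3.03 × 0.47 × 0.744 = 1.05953
iron→natgas→platinum→iron: 0.962 × 0.47 × 2.13 = 0.96306
iron→lithium→platinum→iron: 0.322 × 1.31 × 2.13 = 0.89848
Maximum is lithium→natgas→platinum→lithium at 1.0595; arbitrage exists.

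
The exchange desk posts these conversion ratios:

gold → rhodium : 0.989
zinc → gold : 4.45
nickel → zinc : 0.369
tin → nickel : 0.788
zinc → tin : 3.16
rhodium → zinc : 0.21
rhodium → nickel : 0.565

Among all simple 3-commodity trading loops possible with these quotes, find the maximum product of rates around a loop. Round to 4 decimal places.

0.9242

rhodium→zinc→gold→rhodium: 0.21 × 4.45 × 0.989 = 0.92422
tin→nickel→zinc→tin: 0.788 × 0.369 × 3.16 = 0.91884
Maximum is rhodium→zinc→gold→rhodium at 0.9242; no arbitrage — every cycle loses value.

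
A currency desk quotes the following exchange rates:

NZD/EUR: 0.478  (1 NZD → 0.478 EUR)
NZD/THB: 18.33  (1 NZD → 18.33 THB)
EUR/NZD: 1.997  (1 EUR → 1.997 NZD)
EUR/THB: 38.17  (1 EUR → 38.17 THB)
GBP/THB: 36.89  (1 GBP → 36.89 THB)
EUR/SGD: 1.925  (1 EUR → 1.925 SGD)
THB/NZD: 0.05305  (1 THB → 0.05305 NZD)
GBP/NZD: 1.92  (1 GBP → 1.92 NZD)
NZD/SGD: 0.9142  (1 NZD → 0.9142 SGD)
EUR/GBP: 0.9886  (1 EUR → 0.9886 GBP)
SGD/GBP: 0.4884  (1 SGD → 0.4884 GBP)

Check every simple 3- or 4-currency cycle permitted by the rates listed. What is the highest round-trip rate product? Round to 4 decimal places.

0.9679

EUR→THB→NZD→EUR: 38.17 × 0.05305 × 0.478 = 0.96791
EUR→GBP→THB→NZD→EUR: 0.9886 × 36.89 × 0.05305 × 0.478 = 0.92479
EUR→GBP→NZD→EUR: 0.9886 × 1.92 × 0.478 = 0.90730
THB→NZD→SGD→GBP→THB: 0.05305 × 0.9142 × 0.4884 × 36.89 = 0.87380
EUR→SGD→GBP→NZD→EUR: 1.925 × 0.4884 × 1.92 × 0.478 = 0.86285
GBP→NZD→SGD→GBP: 1.92 × 0.9142 × 0.4884 = 0.85727
Maximum is EUR→THB→NZD→EUR at 0.9679; no arbitrage — every cycle loses value.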